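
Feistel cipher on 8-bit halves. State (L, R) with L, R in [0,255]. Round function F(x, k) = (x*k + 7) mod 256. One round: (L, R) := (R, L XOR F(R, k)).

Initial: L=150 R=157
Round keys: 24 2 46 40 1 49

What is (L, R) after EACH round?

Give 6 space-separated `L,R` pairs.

Round 1 (k=24): L=157 R=41
Round 2 (k=2): L=41 R=196
Round 3 (k=46): L=196 R=22
Round 4 (k=40): L=22 R=179
Round 5 (k=1): L=179 R=172
Round 6 (k=49): L=172 R=64

Answer: 157,41 41,196 196,22 22,179 179,172 172,64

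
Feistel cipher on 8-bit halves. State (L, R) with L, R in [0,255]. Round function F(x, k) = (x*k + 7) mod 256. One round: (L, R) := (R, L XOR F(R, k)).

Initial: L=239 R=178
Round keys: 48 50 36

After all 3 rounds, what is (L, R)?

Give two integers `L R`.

Answer: 37 179

Derivation:
Round 1 (k=48): L=178 R=136
Round 2 (k=50): L=136 R=37
Round 3 (k=36): L=37 R=179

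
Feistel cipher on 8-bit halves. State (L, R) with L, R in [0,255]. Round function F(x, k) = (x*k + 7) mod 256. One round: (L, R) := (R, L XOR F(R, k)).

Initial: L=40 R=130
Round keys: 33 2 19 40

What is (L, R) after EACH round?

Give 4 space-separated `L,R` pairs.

Answer: 130,225 225,75 75,121 121,164

Derivation:
Round 1 (k=33): L=130 R=225
Round 2 (k=2): L=225 R=75
Round 3 (k=19): L=75 R=121
Round 4 (k=40): L=121 R=164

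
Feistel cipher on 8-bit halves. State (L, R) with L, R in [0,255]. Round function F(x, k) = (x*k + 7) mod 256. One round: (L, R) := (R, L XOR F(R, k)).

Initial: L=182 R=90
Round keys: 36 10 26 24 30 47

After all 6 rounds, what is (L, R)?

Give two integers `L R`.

Answer: 211 56

Derivation:
Round 1 (k=36): L=90 R=25
Round 2 (k=10): L=25 R=91
Round 3 (k=26): L=91 R=92
Round 4 (k=24): L=92 R=252
Round 5 (k=30): L=252 R=211
Round 6 (k=47): L=211 R=56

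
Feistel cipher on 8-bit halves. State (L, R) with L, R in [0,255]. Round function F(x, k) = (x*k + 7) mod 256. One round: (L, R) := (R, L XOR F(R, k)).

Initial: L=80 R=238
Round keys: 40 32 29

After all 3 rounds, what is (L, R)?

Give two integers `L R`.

Round 1 (k=40): L=238 R=103
Round 2 (k=32): L=103 R=9
Round 3 (k=29): L=9 R=107

Answer: 9 107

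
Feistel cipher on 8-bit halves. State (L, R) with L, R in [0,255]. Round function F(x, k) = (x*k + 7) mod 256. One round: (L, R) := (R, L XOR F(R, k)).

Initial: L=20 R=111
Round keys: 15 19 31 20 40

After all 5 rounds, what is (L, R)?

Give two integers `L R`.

Answer: 199 16

Derivation:
Round 1 (k=15): L=111 R=156
Round 2 (k=19): L=156 R=244
Round 3 (k=31): L=244 R=15
Round 4 (k=20): L=15 R=199
Round 5 (k=40): L=199 R=16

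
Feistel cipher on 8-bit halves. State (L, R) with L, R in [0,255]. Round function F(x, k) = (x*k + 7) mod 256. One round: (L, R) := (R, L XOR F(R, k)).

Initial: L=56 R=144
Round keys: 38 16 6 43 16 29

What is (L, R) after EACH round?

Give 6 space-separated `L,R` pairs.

Answer: 144,95 95,103 103,46 46,166 166,73 73,234

Derivation:
Round 1 (k=38): L=144 R=95
Round 2 (k=16): L=95 R=103
Round 3 (k=6): L=103 R=46
Round 4 (k=43): L=46 R=166
Round 5 (k=16): L=166 R=73
Round 6 (k=29): L=73 R=234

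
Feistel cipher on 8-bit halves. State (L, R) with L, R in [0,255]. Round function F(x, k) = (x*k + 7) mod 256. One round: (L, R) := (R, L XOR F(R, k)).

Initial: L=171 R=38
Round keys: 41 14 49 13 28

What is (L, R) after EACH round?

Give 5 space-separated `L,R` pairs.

Round 1 (k=41): L=38 R=182
Round 2 (k=14): L=182 R=221
Round 3 (k=49): L=221 R=226
Round 4 (k=13): L=226 R=92
Round 5 (k=28): L=92 R=245

Answer: 38,182 182,221 221,226 226,92 92,245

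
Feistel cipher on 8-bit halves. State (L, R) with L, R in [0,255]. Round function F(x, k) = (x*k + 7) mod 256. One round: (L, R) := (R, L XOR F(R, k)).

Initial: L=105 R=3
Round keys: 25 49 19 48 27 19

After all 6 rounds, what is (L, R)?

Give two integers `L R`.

Round 1 (k=25): L=3 R=59
Round 2 (k=49): L=59 R=81
Round 3 (k=19): L=81 R=49
Round 4 (k=48): L=49 R=102
Round 5 (k=27): L=102 R=248
Round 6 (k=19): L=248 R=9

Answer: 248 9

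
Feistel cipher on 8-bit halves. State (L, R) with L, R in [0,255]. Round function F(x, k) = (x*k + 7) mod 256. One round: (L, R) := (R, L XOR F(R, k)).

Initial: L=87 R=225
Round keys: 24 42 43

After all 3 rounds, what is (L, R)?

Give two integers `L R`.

Round 1 (k=24): L=225 R=72
Round 2 (k=42): L=72 R=54
Round 3 (k=43): L=54 R=81

Answer: 54 81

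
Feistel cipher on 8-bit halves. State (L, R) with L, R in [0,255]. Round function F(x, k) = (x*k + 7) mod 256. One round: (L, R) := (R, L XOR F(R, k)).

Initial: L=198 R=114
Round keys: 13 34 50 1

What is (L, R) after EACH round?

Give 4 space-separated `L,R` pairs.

Answer: 114,23 23,103 103,50 50,94

Derivation:
Round 1 (k=13): L=114 R=23
Round 2 (k=34): L=23 R=103
Round 3 (k=50): L=103 R=50
Round 4 (k=1): L=50 R=94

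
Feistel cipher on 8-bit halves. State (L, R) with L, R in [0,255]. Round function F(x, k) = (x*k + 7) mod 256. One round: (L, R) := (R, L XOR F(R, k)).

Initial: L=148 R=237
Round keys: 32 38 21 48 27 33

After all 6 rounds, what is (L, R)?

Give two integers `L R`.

Answer: 16 228

Derivation:
Round 1 (k=32): L=237 R=51
Round 2 (k=38): L=51 R=116
Round 3 (k=21): L=116 R=184
Round 4 (k=48): L=184 R=243
Round 5 (k=27): L=243 R=16
Round 6 (k=33): L=16 R=228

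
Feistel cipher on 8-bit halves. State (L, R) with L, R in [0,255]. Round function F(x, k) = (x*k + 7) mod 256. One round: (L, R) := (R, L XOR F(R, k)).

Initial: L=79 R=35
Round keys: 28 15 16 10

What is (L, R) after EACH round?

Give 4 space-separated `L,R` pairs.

Round 1 (k=28): L=35 R=148
Round 2 (k=15): L=148 R=144
Round 3 (k=16): L=144 R=147
Round 4 (k=10): L=147 R=85

Answer: 35,148 148,144 144,147 147,85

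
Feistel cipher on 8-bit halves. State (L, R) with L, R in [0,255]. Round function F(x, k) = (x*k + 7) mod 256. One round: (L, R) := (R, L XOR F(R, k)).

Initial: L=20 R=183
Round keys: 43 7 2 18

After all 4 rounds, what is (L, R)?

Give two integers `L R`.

Answer: 215 37

Derivation:
Round 1 (k=43): L=183 R=208
Round 2 (k=7): L=208 R=0
Round 3 (k=2): L=0 R=215
Round 4 (k=18): L=215 R=37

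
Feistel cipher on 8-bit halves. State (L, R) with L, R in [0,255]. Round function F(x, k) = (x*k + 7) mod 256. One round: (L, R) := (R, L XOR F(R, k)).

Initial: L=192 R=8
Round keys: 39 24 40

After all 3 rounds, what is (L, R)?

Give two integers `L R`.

Answer: 231 224

Derivation:
Round 1 (k=39): L=8 R=255
Round 2 (k=24): L=255 R=231
Round 3 (k=40): L=231 R=224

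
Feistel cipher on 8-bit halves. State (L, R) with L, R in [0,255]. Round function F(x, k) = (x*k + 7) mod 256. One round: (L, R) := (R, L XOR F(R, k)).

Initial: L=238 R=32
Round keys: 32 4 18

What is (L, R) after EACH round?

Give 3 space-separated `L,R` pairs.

Round 1 (k=32): L=32 R=233
Round 2 (k=4): L=233 R=139
Round 3 (k=18): L=139 R=36

Answer: 32,233 233,139 139,36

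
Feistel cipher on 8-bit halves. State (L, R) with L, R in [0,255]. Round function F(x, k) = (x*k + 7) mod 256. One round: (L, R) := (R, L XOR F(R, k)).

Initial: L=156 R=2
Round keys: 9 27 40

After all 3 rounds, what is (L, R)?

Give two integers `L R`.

Answer: 12 98

Derivation:
Round 1 (k=9): L=2 R=133
Round 2 (k=27): L=133 R=12
Round 3 (k=40): L=12 R=98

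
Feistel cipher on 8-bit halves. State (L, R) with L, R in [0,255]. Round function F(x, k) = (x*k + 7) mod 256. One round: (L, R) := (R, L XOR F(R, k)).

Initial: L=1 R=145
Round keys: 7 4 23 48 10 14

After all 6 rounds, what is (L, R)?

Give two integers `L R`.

Answer: 67 196

Derivation:
Round 1 (k=7): L=145 R=255
Round 2 (k=4): L=255 R=146
Round 3 (k=23): L=146 R=218
Round 4 (k=48): L=218 R=117
Round 5 (k=10): L=117 R=67
Round 6 (k=14): L=67 R=196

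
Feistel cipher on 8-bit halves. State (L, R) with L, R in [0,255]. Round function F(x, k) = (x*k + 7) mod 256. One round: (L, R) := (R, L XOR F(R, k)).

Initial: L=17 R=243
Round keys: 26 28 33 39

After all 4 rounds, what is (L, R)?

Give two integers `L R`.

Answer: 47 52

Derivation:
Round 1 (k=26): L=243 R=164
Round 2 (k=28): L=164 R=4
Round 3 (k=33): L=4 R=47
Round 4 (k=39): L=47 R=52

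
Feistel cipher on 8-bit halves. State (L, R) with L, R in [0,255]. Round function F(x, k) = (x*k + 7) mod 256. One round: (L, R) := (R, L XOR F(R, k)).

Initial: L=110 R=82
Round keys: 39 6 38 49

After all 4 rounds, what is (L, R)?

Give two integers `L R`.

Round 1 (k=39): L=82 R=235
Round 2 (k=6): L=235 R=219
Round 3 (k=38): L=219 R=98
Round 4 (k=49): L=98 R=18

Answer: 98 18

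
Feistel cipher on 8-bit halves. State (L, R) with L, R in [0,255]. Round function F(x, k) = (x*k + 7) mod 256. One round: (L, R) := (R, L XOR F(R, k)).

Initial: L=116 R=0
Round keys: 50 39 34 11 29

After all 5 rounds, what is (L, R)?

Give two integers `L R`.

Answer: 167 30

Derivation:
Round 1 (k=50): L=0 R=115
Round 2 (k=39): L=115 R=140
Round 3 (k=34): L=140 R=236
Round 4 (k=11): L=236 R=167
Round 5 (k=29): L=167 R=30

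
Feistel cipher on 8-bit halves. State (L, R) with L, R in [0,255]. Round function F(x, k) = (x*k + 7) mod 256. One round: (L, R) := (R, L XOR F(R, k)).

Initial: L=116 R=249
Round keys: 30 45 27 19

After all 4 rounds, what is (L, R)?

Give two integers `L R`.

Answer: 167 225

Derivation:
Round 1 (k=30): L=249 R=65
Round 2 (k=45): L=65 R=141
Round 3 (k=27): L=141 R=167
Round 4 (k=19): L=167 R=225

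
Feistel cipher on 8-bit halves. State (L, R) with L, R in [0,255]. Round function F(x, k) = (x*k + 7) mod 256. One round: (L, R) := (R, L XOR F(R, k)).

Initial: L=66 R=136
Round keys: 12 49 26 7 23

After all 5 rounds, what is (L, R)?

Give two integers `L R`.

Round 1 (k=12): L=136 R=37
Round 2 (k=49): L=37 R=148
Round 3 (k=26): L=148 R=42
Round 4 (k=7): L=42 R=185
Round 5 (k=23): L=185 R=140

Answer: 185 140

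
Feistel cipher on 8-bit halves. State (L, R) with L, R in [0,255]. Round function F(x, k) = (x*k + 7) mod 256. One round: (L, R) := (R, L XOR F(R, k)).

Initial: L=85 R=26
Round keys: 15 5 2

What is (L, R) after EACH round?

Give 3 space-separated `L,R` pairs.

Answer: 26,216 216,37 37,137

Derivation:
Round 1 (k=15): L=26 R=216
Round 2 (k=5): L=216 R=37
Round 3 (k=2): L=37 R=137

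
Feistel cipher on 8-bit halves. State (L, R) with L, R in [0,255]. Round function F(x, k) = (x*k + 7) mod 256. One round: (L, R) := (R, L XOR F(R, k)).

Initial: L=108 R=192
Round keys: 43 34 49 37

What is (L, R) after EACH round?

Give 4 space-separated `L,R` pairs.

Round 1 (k=43): L=192 R=43
Round 2 (k=34): L=43 R=125
Round 3 (k=49): L=125 R=223
Round 4 (k=37): L=223 R=63

Answer: 192,43 43,125 125,223 223,63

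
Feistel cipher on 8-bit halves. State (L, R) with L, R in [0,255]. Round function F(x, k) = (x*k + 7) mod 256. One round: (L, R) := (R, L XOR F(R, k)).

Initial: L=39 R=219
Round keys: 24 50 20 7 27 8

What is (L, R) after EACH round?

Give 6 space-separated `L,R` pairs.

Answer: 219,168 168,12 12,95 95,172 172,116 116,11

Derivation:
Round 1 (k=24): L=219 R=168
Round 2 (k=50): L=168 R=12
Round 3 (k=20): L=12 R=95
Round 4 (k=7): L=95 R=172
Round 5 (k=27): L=172 R=116
Round 6 (k=8): L=116 R=11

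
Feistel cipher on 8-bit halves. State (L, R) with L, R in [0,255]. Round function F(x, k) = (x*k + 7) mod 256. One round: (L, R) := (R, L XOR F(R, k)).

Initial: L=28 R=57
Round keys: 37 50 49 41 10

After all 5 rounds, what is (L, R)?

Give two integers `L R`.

Answer: 242 150

Derivation:
Round 1 (k=37): L=57 R=88
Round 2 (k=50): L=88 R=14
Round 3 (k=49): L=14 R=237
Round 4 (k=41): L=237 R=242
Round 5 (k=10): L=242 R=150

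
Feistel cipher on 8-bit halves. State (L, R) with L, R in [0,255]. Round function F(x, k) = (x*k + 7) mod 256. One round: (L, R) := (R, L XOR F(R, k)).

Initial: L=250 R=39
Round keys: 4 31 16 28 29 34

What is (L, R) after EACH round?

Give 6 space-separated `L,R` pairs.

Answer: 39,89 89,233 233,206 206,102 102,91 91,123

Derivation:
Round 1 (k=4): L=39 R=89
Round 2 (k=31): L=89 R=233
Round 3 (k=16): L=233 R=206
Round 4 (k=28): L=206 R=102
Round 5 (k=29): L=102 R=91
Round 6 (k=34): L=91 R=123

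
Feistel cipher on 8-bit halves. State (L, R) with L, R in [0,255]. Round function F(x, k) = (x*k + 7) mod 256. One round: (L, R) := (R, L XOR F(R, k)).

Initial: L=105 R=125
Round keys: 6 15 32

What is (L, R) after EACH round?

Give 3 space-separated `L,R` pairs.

Round 1 (k=6): L=125 R=156
Round 2 (k=15): L=156 R=86
Round 3 (k=32): L=86 R=91

Answer: 125,156 156,86 86,91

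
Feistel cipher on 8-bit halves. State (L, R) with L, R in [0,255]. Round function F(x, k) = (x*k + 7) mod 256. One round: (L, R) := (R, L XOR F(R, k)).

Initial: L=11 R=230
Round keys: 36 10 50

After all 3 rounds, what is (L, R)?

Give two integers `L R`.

Round 1 (k=36): L=230 R=84
Round 2 (k=10): L=84 R=169
Round 3 (k=50): L=169 R=93

Answer: 169 93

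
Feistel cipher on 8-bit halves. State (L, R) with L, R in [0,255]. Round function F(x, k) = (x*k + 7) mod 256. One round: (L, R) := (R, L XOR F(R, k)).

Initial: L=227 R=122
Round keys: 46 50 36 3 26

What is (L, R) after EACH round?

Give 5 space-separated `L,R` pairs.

Round 1 (k=46): L=122 R=16
Round 2 (k=50): L=16 R=93
Round 3 (k=36): L=93 R=11
Round 4 (k=3): L=11 R=117
Round 5 (k=26): L=117 R=226

Answer: 122,16 16,93 93,11 11,117 117,226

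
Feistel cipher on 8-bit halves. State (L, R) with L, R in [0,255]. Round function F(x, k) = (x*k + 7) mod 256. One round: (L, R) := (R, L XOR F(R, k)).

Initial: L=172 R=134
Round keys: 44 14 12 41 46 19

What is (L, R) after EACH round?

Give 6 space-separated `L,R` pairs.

Answer: 134,163 163,119 119,56 56,136 136,79 79,108

Derivation:
Round 1 (k=44): L=134 R=163
Round 2 (k=14): L=163 R=119
Round 3 (k=12): L=119 R=56
Round 4 (k=41): L=56 R=136
Round 5 (k=46): L=136 R=79
Round 6 (k=19): L=79 R=108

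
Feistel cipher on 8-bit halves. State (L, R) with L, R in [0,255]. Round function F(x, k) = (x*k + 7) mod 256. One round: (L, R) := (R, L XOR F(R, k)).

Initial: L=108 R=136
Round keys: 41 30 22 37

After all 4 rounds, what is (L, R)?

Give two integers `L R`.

Round 1 (k=41): L=136 R=163
Round 2 (k=30): L=163 R=169
Round 3 (k=22): L=169 R=46
Round 4 (k=37): L=46 R=4

Answer: 46 4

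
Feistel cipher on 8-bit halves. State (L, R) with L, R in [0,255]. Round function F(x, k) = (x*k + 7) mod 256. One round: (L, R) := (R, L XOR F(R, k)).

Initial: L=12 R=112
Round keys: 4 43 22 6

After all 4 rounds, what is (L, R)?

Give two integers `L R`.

Answer: 44 95

Derivation:
Round 1 (k=4): L=112 R=203
Round 2 (k=43): L=203 R=80
Round 3 (k=22): L=80 R=44
Round 4 (k=6): L=44 R=95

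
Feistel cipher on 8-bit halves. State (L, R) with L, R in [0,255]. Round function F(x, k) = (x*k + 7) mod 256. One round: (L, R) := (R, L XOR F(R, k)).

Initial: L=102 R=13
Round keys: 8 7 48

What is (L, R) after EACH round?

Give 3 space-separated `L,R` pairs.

Round 1 (k=8): L=13 R=9
Round 2 (k=7): L=9 R=75
Round 3 (k=48): L=75 R=30

Answer: 13,9 9,75 75,30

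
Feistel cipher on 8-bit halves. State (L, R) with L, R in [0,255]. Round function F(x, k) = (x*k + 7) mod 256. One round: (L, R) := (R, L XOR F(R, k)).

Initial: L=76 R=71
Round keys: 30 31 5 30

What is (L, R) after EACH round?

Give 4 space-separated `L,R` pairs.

Round 1 (k=30): L=71 R=21
Round 2 (k=31): L=21 R=213
Round 3 (k=5): L=213 R=37
Round 4 (k=30): L=37 R=136

Answer: 71,21 21,213 213,37 37,136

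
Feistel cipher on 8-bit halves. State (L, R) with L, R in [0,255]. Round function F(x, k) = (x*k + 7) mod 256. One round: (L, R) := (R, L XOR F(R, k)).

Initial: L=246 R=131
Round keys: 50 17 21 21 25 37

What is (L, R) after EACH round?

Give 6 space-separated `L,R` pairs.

Answer: 131,107 107,161 161,87 87,139 139,205 205,35

Derivation:
Round 1 (k=50): L=131 R=107
Round 2 (k=17): L=107 R=161
Round 3 (k=21): L=161 R=87
Round 4 (k=21): L=87 R=139
Round 5 (k=25): L=139 R=205
Round 6 (k=37): L=205 R=35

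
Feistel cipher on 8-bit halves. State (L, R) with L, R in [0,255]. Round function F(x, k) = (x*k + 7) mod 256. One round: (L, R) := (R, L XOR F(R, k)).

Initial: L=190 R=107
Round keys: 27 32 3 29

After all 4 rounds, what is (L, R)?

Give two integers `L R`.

Round 1 (k=27): L=107 R=238
Round 2 (k=32): L=238 R=172
Round 3 (k=3): L=172 R=229
Round 4 (k=29): L=229 R=84

Answer: 229 84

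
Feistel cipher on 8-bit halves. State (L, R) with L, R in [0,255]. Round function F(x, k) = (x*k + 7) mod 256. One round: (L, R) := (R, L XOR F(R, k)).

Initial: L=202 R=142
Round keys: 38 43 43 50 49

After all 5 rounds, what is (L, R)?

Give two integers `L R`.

Round 1 (k=38): L=142 R=209
Round 2 (k=43): L=209 R=172
Round 3 (k=43): L=172 R=58
Round 4 (k=50): L=58 R=247
Round 5 (k=49): L=247 R=116

Answer: 247 116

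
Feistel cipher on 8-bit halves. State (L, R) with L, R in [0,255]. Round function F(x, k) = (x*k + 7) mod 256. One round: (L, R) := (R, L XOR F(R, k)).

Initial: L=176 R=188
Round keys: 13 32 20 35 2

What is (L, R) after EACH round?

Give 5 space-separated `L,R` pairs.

Round 1 (k=13): L=188 R=35
Round 2 (k=32): L=35 R=219
Round 3 (k=20): L=219 R=0
Round 4 (k=35): L=0 R=220
Round 5 (k=2): L=220 R=191

Answer: 188,35 35,219 219,0 0,220 220,191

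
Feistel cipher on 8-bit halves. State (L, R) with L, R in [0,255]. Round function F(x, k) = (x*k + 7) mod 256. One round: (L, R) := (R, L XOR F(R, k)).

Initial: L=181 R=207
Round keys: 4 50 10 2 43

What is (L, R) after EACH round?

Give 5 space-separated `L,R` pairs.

Round 1 (k=4): L=207 R=246
Round 2 (k=50): L=246 R=220
Round 3 (k=10): L=220 R=105
Round 4 (k=2): L=105 R=5
Round 5 (k=43): L=5 R=183

Answer: 207,246 246,220 220,105 105,5 5,183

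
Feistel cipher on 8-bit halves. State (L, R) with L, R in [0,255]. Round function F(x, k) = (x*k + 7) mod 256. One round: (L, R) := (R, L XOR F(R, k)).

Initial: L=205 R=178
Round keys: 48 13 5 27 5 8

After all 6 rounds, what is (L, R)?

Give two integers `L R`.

Round 1 (k=48): L=178 R=170
Round 2 (k=13): L=170 R=27
Round 3 (k=5): L=27 R=36
Round 4 (k=27): L=36 R=200
Round 5 (k=5): L=200 R=203
Round 6 (k=8): L=203 R=151

Answer: 203 151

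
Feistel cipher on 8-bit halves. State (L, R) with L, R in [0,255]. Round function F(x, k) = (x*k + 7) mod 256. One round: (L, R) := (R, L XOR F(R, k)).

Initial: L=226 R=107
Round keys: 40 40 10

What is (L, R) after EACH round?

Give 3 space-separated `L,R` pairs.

Answer: 107,93 93,228 228,178

Derivation:
Round 1 (k=40): L=107 R=93
Round 2 (k=40): L=93 R=228
Round 3 (k=10): L=228 R=178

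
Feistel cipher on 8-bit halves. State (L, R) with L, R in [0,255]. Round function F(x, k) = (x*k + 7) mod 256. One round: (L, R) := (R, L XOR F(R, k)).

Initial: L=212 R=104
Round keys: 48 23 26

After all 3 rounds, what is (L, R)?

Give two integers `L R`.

Answer: 20 92

Derivation:
Round 1 (k=48): L=104 R=83
Round 2 (k=23): L=83 R=20
Round 3 (k=26): L=20 R=92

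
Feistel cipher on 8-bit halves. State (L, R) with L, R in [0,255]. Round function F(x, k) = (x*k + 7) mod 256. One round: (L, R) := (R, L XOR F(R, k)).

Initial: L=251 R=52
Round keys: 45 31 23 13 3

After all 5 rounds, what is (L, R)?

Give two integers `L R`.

Round 1 (k=45): L=52 R=208
Round 2 (k=31): L=208 R=3
Round 3 (k=23): L=3 R=156
Round 4 (k=13): L=156 R=240
Round 5 (k=3): L=240 R=75

Answer: 240 75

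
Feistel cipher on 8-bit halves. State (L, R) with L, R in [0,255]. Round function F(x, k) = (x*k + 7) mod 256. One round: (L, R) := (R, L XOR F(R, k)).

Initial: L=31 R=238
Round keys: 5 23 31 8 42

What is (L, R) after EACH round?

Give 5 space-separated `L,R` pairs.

Round 1 (k=5): L=238 R=178
Round 2 (k=23): L=178 R=235
Round 3 (k=31): L=235 R=206
Round 4 (k=8): L=206 R=156
Round 5 (k=42): L=156 R=81

Answer: 238,178 178,235 235,206 206,156 156,81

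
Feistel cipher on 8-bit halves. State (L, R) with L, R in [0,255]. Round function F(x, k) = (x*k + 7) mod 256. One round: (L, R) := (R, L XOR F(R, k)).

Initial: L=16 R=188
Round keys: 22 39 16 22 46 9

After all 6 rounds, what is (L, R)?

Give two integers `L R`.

Answer: 121 3

Derivation:
Round 1 (k=22): L=188 R=63
Round 2 (k=39): L=63 R=28
Round 3 (k=16): L=28 R=248
Round 4 (k=22): L=248 R=75
Round 5 (k=46): L=75 R=121
Round 6 (k=9): L=121 R=3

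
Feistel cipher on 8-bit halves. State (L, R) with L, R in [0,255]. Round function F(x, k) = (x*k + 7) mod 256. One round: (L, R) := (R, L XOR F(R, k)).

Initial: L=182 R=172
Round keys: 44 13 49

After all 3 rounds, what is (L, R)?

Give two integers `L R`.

Answer: 24 190

Derivation:
Round 1 (k=44): L=172 R=33
Round 2 (k=13): L=33 R=24
Round 3 (k=49): L=24 R=190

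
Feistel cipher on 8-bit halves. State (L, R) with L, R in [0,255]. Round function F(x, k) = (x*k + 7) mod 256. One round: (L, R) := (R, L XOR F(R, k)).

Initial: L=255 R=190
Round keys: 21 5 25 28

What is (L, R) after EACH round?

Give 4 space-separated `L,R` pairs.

Answer: 190,98 98,79 79,220 220,88

Derivation:
Round 1 (k=21): L=190 R=98
Round 2 (k=5): L=98 R=79
Round 3 (k=25): L=79 R=220
Round 4 (k=28): L=220 R=88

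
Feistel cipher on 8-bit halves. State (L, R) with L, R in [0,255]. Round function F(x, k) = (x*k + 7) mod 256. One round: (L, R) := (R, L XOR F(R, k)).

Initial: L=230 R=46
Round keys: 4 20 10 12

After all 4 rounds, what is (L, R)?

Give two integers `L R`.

Answer: 0 210

Derivation:
Round 1 (k=4): L=46 R=89
Round 2 (k=20): L=89 R=213
Round 3 (k=10): L=213 R=0
Round 4 (k=12): L=0 R=210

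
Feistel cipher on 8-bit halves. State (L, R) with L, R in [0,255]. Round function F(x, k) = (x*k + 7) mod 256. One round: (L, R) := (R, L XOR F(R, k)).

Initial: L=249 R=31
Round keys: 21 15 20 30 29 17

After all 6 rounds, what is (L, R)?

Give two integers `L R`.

Round 1 (k=21): L=31 R=107
Round 2 (k=15): L=107 R=83
Round 3 (k=20): L=83 R=232
Round 4 (k=30): L=232 R=100
Round 5 (k=29): L=100 R=179
Round 6 (k=17): L=179 R=142

Answer: 179 142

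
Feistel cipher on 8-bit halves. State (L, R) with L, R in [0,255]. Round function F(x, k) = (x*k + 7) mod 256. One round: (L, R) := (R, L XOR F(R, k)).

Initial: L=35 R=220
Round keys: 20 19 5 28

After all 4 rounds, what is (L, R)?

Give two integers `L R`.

Round 1 (k=20): L=220 R=20
Round 2 (k=19): L=20 R=95
Round 3 (k=5): L=95 R=246
Round 4 (k=28): L=246 R=176

Answer: 246 176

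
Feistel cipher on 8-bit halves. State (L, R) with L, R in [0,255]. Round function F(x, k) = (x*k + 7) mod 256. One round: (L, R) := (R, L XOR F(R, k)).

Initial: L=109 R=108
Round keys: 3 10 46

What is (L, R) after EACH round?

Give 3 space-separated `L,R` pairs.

Round 1 (k=3): L=108 R=38
Round 2 (k=10): L=38 R=239
Round 3 (k=46): L=239 R=223

Answer: 108,38 38,239 239,223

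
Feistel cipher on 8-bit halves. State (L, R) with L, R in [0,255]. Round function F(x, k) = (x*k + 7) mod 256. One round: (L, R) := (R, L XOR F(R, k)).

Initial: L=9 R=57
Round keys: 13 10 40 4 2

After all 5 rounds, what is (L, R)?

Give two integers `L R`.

Answer: 79 71

Derivation:
Round 1 (k=13): L=57 R=229
Round 2 (k=10): L=229 R=192
Round 3 (k=40): L=192 R=226
Round 4 (k=4): L=226 R=79
Round 5 (k=2): L=79 R=71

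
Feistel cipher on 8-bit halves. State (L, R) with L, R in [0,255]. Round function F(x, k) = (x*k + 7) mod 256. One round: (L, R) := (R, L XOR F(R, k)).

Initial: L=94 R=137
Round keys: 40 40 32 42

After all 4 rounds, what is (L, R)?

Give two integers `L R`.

Answer: 246 69

Derivation:
Round 1 (k=40): L=137 R=49
Round 2 (k=40): L=49 R=38
Round 3 (k=32): L=38 R=246
Round 4 (k=42): L=246 R=69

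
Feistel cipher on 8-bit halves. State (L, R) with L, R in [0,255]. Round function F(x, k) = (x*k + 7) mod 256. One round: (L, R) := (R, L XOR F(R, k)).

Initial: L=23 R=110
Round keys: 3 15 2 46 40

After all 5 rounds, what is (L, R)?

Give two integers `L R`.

Answer: 158 84

Derivation:
Round 1 (k=3): L=110 R=70
Round 2 (k=15): L=70 R=79
Round 3 (k=2): L=79 R=227
Round 4 (k=46): L=227 R=158
Round 5 (k=40): L=158 R=84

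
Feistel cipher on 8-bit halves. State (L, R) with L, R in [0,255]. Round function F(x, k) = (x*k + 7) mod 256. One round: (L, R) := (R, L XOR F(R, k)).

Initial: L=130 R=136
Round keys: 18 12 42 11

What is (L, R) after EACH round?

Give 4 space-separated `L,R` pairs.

Round 1 (k=18): L=136 R=21
Round 2 (k=12): L=21 R=139
Round 3 (k=42): L=139 R=192
Round 4 (k=11): L=192 R=204

Answer: 136,21 21,139 139,192 192,204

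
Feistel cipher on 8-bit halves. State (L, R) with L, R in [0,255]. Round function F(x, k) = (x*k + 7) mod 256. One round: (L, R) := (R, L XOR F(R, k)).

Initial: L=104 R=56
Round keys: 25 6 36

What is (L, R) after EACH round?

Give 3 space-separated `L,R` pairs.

Round 1 (k=25): L=56 R=23
Round 2 (k=6): L=23 R=169
Round 3 (k=36): L=169 R=220

Answer: 56,23 23,169 169,220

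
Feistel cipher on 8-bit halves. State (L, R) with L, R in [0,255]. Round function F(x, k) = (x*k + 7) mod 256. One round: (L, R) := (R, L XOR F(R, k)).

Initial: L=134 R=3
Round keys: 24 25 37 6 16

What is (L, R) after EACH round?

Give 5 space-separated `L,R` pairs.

Answer: 3,201 201,171 171,119 119,122 122,208

Derivation:
Round 1 (k=24): L=3 R=201
Round 2 (k=25): L=201 R=171
Round 3 (k=37): L=171 R=119
Round 4 (k=6): L=119 R=122
Round 5 (k=16): L=122 R=208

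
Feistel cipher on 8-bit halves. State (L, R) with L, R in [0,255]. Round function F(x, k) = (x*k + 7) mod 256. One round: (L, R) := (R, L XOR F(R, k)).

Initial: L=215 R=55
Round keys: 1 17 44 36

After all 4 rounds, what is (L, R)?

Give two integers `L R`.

Answer: 146 56

Derivation:
Round 1 (k=1): L=55 R=233
Round 2 (k=17): L=233 R=183
Round 3 (k=44): L=183 R=146
Round 4 (k=36): L=146 R=56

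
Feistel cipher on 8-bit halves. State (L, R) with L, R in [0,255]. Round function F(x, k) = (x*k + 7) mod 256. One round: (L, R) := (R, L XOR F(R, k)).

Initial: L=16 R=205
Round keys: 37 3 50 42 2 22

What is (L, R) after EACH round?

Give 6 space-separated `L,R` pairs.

Answer: 205,184 184,226 226,147 147,199 199,6 6,76

Derivation:
Round 1 (k=37): L=205 R=184
Round 2 (k=3): L=184 R=226
Round 3 (k=50): L=226 R=147
Round 4 (k=42): L=147 R=199
Round 5 (k=2): L=199 R=6
Round 6 (k=22): L=6 R=76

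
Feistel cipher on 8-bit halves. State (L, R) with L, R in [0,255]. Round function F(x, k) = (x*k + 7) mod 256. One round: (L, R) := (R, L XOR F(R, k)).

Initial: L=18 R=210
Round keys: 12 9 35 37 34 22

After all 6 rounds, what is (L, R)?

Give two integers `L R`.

Round 1 (k=12): L=210 R=205
Round 2 (k=9): L=205 R=238
Round 3 (k=35): L=238 R=92
Round 4 (k=37): L=92 R=189
Round 5 (k=34): L=189 R=125
Round 6 (k=22): L=125 R=120

Answer: 125 120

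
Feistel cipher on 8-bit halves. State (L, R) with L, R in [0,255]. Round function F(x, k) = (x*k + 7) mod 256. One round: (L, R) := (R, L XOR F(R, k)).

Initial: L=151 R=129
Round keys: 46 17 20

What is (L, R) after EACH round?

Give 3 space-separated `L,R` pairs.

Answer: 129,162 162,72 72,5

Derivation:
Round 1 (k=46): L=129 R=162
Round 2 (k=17): L=162 R=72
Round 3 (k=20): L=72 R=5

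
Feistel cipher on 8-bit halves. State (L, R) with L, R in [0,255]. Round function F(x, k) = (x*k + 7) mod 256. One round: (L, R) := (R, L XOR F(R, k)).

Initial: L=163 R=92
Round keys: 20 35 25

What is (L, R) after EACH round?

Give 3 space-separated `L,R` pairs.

Round 1 (k=20): L=92 R=148
Round 2 (k=35): L=148 R=31
Round 3 (k=25): L=31 R=154

Answer: 92,148 148,31 31,154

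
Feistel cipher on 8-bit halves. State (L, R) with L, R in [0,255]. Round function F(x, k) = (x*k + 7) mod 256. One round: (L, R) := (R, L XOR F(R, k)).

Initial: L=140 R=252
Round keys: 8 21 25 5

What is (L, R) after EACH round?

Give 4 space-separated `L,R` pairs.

Round 1 (k=8): L=252 R=107
Round 2 (k=21): L=107 R=50
Round 3 (k=25): L=50 R=130
Round 4 (k=5): L=130 R=163

Answer: 252,107 107,50 50,130 130,163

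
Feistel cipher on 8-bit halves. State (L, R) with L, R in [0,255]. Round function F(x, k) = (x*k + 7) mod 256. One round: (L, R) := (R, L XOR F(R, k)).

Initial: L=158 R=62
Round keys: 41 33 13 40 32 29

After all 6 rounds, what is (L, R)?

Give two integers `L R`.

Answer: 15 17

Derivation:
Round 1 (k=41): L=62 R=107
Round 2 (k=33): L=107 R=236
Round 3 (k=13): L=236 R=104
Round 4 (k=40): L=104 R=171
Round 5 (k=32): L=171 R=15
Round 6 (k=29): L=15 R=17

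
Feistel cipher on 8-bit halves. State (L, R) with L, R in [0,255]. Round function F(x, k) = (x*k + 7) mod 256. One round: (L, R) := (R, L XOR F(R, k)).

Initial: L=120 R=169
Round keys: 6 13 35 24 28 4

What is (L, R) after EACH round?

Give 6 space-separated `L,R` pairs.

Round 1 (k=6): L=169 R=133
Round 2 (k=13): L=133 R=97
Round 3 (k=35): L=97 R=207
Round 4 (k=24): L=207 R=14
Round 5 (k=28): L=14 R=64
Round 6 (k=4): L=64 R=9

Answer: 169,133 133,97 97,207 207,14 14,64 64,9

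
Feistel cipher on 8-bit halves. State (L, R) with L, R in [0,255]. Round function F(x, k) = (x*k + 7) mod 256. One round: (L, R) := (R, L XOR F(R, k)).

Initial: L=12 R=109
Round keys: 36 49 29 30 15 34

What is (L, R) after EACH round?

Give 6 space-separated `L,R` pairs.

Round 1 (k=36): L=109 R=87
Round 2 (k=49): L=87 R=195
Round 3 (k=29): L=195 R=73
Round 4 (k=30): L=73 R=86
Round 5 (k=15): L=86 R=88
Round 6 (k=34): L=88 R=225

Answer: 109,87 87,195 195,73 73,86 86,88 88,225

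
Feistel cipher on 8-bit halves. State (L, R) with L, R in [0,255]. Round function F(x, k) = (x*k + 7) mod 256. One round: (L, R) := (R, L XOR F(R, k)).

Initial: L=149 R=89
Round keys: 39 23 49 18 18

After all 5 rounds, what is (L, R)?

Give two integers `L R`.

Round 1 (k=39): L=89 R=3
Round 2 (k=23): L=3 R=21
Round 3 (k=49): L=21 R=15
Round 4 (k=18): L=15 R=0
Round 5 (k=18): L=0 R=8

Answer: 0 8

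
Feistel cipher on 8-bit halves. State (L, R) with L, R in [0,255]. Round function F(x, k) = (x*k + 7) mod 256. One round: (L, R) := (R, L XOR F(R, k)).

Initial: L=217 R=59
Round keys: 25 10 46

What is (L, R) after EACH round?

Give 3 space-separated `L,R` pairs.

Round 1 (k=25): L=59 R=19
Round 2 (k=10): L=19 R=254
Round 3 (k=46): L=254 R=184

Answer: 59,19 19,254 254,184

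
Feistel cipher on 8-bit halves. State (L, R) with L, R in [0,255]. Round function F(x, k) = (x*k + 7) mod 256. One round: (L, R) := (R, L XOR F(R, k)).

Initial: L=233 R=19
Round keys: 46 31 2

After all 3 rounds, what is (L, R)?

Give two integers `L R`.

Round 1 (k=46): L=19 R=152
Round 2 (k=31): L=152 R=124
Round 3 (k=2): L=124 R=103

Answer: 124 103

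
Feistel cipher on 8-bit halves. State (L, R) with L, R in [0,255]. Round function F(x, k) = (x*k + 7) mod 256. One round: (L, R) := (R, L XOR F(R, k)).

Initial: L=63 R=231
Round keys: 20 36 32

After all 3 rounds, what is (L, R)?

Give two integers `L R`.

Answer: 208 43

Derivation:
Round 1 (k=20): L=231 R=44
Round 2 (k=36): L=44 R=208
Round 3 (k=32): L=208 R=43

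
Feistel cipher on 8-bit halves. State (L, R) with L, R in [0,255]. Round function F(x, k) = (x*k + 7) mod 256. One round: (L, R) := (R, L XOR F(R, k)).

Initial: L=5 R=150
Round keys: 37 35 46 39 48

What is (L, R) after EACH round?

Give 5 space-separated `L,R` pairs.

Answer: 150,176 176,129 129,133 133,203 203,146

Derivation:
Round 1 (k=37): L=150 R=176
Round 2 (k=35): L=176 R=129
Round 3 (k=46): L=129 R=133
Round 4 (k=39): L=133 R=203
Round 5 (k=48): L=203 R=146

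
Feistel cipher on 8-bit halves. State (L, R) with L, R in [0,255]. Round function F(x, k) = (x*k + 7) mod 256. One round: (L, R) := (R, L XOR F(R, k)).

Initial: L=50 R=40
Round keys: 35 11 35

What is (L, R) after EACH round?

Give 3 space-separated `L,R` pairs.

Round 1 (k=35): L=40 R=77
Round 2 (k=11): L=77 R=126
Round 3 (k=35): L=126 R=12

Answer: 40,77 77,126 126,12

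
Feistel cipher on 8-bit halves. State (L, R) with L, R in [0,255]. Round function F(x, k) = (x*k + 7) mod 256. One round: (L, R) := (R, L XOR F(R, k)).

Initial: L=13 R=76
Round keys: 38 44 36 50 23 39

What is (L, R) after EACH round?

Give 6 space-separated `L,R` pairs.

Round 1 (k=38): L=76 R=66
Round 2 (k=44): L=66 R=19
Round 3 (k=36): L=19 R=241
Round 4 (k=50): L=241 R=10
Round 5 (k=23): L=10 R=28
Round 6 (k=39): L=28 R=65

Answer: 76,66 66,19 19,241 241,10 10,28 28,65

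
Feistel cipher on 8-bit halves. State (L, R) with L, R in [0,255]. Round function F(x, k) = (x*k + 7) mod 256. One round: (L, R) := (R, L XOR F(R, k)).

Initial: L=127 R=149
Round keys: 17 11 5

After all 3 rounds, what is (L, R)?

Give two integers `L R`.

Round 1 (k=17): L=149 R=147
Round 2 (k=11): L=147 R=205
Round 3 (k=5): L=205 R=155

Answer: 205 155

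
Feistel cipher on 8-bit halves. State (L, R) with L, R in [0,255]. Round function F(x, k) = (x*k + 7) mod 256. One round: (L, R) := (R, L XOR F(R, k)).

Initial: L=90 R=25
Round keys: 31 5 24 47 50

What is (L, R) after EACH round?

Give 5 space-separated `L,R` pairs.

Answer: 25,84 84,178 178,227 227,6 6,208

Derivation:
Round 1 (k=31): L=25 R=84
Round 2 (k=5): L=84 R=178
Round 3 (k=24): L=178 R=227
Round 4 (k=47): L=227 R=6
Round 5 (k=50): L=6 R=208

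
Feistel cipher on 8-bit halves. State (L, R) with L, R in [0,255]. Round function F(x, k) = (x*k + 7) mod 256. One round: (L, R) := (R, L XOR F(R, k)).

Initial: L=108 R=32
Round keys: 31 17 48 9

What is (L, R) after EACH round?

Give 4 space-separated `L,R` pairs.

Answer: 32,139 139,98 98,236 236,49

Derivation:
Round 1 (k=31): L=32 R=139
Round 2 (k=17): L=139 R=98
Round 3 (k=48): L=98 R=236
Round 4 (k=9): L=236 R=49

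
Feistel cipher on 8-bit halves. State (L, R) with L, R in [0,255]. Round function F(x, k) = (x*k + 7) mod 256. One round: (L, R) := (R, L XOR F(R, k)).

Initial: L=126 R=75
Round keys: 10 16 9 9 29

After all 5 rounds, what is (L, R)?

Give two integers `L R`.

Answer: 83 6

Derivation:
Round 1 (k=10): L=75 R=139
Round 2 (k=16): L=139 R=252
Round 3 (k=9): L=252 R=104
Round 4 (k=9): L=104 R=83
Round 5 (k=29): L=83 R=6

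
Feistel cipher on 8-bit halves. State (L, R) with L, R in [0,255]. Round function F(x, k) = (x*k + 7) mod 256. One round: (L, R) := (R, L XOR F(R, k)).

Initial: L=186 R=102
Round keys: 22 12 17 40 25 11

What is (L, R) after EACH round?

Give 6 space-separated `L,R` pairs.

Round 1 (k=22): L=102 R=113
Round 2 (k=12): L=113 R=53
Round 3 (k=17): L=53 R=253
Round 4 (k=40): L=253 R=186
Round 5 (k=25): L=186 R=204
Round 6 (k=11): L=204 R=113

Answer: 102,113 113,53 53,253 253,186 186,204 204,113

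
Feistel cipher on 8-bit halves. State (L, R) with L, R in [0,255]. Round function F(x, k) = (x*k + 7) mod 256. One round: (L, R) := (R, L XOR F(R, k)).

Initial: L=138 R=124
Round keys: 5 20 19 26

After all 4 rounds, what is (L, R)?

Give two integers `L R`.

Round 1 (k=5): L=124 R=249
Round 2 (k=20): L=249 R=7
Round 3 (k=19): L=7 R=117
Round 4 (k=26): L=117 R=238

Answer: 117 238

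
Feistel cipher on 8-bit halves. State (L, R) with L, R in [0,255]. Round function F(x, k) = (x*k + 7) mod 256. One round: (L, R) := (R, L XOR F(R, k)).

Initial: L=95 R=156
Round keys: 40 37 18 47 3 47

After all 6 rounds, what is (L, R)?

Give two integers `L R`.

Answer: 95 9

Derivation:
Round 1 (k=40): L=156 R=56
Round 2 (k=37): L=56 R=131
Round 3 (k=18): L=131 R=5
Round 4 (k=47): L=5 R=113
Round 5 (k=3): L=113 R=95
Round 6 (k=47): L=95 R=9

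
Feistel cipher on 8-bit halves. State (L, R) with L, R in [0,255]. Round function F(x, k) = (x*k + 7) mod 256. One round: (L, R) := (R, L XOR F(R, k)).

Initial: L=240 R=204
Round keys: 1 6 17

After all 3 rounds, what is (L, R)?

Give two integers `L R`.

Round 1 (k=1): L=204 R=35
Round 2 (k=6): L=35 R=21
Round 3 (k=17): L=21 R=79

Answer: 21 79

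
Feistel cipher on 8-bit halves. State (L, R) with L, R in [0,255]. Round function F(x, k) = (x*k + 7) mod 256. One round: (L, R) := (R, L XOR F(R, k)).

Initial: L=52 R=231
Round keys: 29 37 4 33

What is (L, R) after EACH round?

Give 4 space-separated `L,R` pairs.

Round 1 (k=29): L=231 R=6
Round 2 (k=37): L=6 R=2
Round 3 (k=4): L=2 R=9
Round 4 (k=33): L=9 R=50

Answer: 231,6 6,2 2,9 9,50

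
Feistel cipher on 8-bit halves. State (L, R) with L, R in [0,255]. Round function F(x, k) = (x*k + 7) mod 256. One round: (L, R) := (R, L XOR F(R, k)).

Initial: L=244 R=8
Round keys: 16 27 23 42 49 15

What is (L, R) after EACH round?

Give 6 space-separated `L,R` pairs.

Round 1 (k=16): L=8 R=115
Round 2 (k=27): L=115 R=32
Round 3 (k=23): L=32 R=148
Round 4 (k=42): L=148 R=111
Round 5 (k=49): L=111 R=210
Round 6 (k=15): L=210 R=58

Answer: 8,115 115,32 32,148 148,111 111,210 210,58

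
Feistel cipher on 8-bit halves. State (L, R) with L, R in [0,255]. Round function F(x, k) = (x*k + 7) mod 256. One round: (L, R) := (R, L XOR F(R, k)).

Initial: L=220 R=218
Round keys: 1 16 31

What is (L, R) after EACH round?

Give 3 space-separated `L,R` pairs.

Answer: 218,61 61,13 13,167

Derivation:
Round 1 (k=1): L=218 R=61
Round 2 (k=16): L=61 R=13
Round 3 (k=31): L=13 R=167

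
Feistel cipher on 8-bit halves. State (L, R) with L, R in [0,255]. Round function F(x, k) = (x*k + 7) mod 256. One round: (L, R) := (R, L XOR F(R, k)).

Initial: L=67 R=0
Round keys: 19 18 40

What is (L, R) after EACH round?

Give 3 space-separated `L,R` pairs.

Answer: 0,68 68,207 207,27

Derivation:
Round 1 (k=19): L=0 R=68
Round 2 (k=18): L=68 R=207
Round 3 (k=40): L=207 R=27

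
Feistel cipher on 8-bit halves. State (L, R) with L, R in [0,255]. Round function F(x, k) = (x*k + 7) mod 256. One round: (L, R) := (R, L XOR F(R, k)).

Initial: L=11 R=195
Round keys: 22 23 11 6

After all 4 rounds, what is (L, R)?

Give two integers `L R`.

Answer: 27 31

Derivation:
Round 1 (k=22): L=195 R=194
Round 2 (k=23): L=194 R=182
Round 3 (k=11): L=182 R=27
Round 4 (k=6): L=27 R=31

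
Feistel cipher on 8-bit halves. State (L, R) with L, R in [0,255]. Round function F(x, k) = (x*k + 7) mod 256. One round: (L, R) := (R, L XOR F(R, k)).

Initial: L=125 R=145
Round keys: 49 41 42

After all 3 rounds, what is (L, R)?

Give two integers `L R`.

Round 1 (k=49): L=145 R=181
Round 2 (k=41): L=181 R=149
Round 3 (k=42): L=149 R=204

Answer: 149 204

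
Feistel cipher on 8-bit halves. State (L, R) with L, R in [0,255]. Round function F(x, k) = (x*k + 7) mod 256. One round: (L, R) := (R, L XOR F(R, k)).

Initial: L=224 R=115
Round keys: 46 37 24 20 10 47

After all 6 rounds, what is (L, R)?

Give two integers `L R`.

Answer: 153 14

Derivation:
Round 1 (k=46): L=115 R=81
Round 2 (k=37): L=81 R=207
Round 3 (k=24): L=207 R=62
Round 4 (k=20): L=62 R=16
Round 5 (k=10): L=16 R=153
Round 6 (k=47): L=153 R=14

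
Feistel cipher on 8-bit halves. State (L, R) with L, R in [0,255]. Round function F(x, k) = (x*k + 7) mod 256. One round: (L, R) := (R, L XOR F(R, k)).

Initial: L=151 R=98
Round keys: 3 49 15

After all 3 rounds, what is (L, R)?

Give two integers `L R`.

Round 1 (k=3): L=98 R=186
Round 2 (k=49): L=186 R=195
Round 3 (k=15): L=195 R=206

Answer: 195 206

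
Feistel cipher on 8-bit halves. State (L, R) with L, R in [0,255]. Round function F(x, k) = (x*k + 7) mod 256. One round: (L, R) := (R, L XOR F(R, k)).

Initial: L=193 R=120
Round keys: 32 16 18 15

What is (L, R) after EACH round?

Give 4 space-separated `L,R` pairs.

Round 1 (k=32): L=120 R=198
Round 2 (k=16): L=198 R=31
Round 3 (k=18): L=31 R=243
Round 4 (k=15): L=243 R=91

Answer: 120,198 198,31 31,243 243,91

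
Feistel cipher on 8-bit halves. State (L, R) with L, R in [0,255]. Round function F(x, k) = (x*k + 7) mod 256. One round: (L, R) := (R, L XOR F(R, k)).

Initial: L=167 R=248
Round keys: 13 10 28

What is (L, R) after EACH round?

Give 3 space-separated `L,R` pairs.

Round 1 (k=13): L=248 R=56
Round 2 (k=10): L=56 R=207
Round 3 (k=28): L=207 R=147

Answer: 248,56 56,207 207,147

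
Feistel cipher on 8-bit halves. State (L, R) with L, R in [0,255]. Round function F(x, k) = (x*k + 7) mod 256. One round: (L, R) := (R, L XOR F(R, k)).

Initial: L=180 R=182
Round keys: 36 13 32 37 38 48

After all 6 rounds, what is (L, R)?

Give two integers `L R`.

Round 1 (k=36): L=182 R=43
Round 2 (k=13): L=43 R=128
Round 3 (k=32): L=128 R=44
Round 4 (k=37): L=44 R=227
Round 5 (k=38): L=227 R=149
Round 6 (k=48): L=149 R=20

Answer: 149 20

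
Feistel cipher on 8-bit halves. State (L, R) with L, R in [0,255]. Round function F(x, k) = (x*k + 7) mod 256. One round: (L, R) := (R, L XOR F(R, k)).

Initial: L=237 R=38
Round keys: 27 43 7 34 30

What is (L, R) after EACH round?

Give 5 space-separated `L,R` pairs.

Round 1 (k=27): L=38 R=228
Round 2 (k=43): L=228 R=117
Round 3 (k=7): L=117 R=222
Round 4 (k=34): L=222 R=246
Round 5 (k=30): L=246 R=5

Answer: 38,228 228,117 117,222 222,246 246,5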